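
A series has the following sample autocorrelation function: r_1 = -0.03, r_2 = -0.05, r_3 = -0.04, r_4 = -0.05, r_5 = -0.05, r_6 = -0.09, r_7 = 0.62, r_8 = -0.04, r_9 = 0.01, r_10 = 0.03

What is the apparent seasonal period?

The largest autocorrelation is r_7 = 0.62; the remaining lags stay at or below 0.03.
The dominant spike at lag 7 indicates a seasonal period of 7.

7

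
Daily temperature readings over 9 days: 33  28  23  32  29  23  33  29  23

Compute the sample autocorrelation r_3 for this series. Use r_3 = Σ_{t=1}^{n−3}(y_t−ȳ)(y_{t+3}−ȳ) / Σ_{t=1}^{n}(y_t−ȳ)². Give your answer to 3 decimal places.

Mean ȳ = (33 + 28 + 23 + 32 + 29 + 23 + 33 + 29 + 23)/9 = 28.1111
Σ(y_t−ȳ)(y_{t+3}−ȳ) = (19.0123) + (-0.0988) + (26.1235) + (19.0123) + (0.7901) + (26.1235) = 90.9630
Denominator Σ(y_t−ȳ)² = 142.8889
r_3 = 90.9630 / 142.8889 = 0.637

0.637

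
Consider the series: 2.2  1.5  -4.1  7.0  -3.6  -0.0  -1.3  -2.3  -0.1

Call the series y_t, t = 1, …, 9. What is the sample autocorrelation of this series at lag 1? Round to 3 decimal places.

Mean ȳ = (2.2 + 1.5 − 4.1 + 7.0 − 3.6 − 0.0 − 1.3 − 2.3 − 0.1)/9 = -0.0778
Numerator Σ_{t=1}^{8}(y_t−ȳ)(y_{t+1}−ȳ) = -53.7538
Denominator Σ(y_t−ȳ)² = 92.7956
r_1 = -53.7538 / 92.7956 = -0.579

-0.579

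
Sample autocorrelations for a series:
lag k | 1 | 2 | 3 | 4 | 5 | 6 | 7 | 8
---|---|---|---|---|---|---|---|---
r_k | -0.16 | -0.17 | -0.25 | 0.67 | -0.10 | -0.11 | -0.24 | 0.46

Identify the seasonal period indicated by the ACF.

4

The largest autocorrelation is r_4 = 0.67, with a weaker echo at lag 8 (0.46); the remaining lags stay at or below -0.10.
The dominant spike at lag 4 indicates a seasonal period of 4.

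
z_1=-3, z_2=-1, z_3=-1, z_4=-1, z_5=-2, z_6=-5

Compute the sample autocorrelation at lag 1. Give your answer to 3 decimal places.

Mean z̄ = (-3 − 1 − 1 − 1 − 2 − 5)/6 = -2.1667
Deviations from mean: -0.8333, 1.1667, 1.1667, 1.1667, 0.1667, -2.8333
Numerator Σ_{t=1}^{5}(z_t−z̄)(z_{t+1}−z̄) = 1.4722
Denominator Σ(z_t−z̄)² = 12.8333
r_1 = 1.4722 / 12.8333 = 0.115

0.115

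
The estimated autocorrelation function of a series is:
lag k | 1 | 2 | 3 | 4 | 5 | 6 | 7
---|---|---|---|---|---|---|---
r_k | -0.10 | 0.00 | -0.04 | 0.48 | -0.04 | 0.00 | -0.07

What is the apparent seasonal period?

The largest autocorrelation is r_4 = 0.48; the remaining lags stay at or below 0.00.
The dominant spike at lag 4 indicates a seasonal period of 4.

4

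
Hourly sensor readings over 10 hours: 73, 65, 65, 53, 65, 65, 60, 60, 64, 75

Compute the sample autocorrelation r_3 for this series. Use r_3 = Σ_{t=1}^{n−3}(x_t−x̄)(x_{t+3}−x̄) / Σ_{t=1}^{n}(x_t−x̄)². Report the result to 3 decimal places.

-0.267

Mean x̄ = (73 + 65 + 65 + 53 + 65 + 65 + 60 + 60 + 64 + 75)/10 = 64.5000
Σ(x_t−x̄)(x_{t+3}−x̄) = (-97.7500) + (0.2500) + (0.2500) + (51.7500) + (-2.2500) + (-0.2500) + (-47.2500) = -95.2500
Denominator Σ(x_t−x̄)² = 356.5000
r_3 = -95.2500 / 356.5000 = -0.267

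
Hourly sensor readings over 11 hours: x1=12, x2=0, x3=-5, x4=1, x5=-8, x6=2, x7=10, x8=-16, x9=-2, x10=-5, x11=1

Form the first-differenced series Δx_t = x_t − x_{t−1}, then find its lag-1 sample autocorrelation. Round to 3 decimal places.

First differences Δx: -12, -5, 6, -9, 10, 8, -26, 14, -3, 6
Mean of differences = -1.1000
Numerator Σ(Δx_t−Δx̄)(Δx_{t+1}−Δx̄) = -672.7100
Denominator Σ(Δx_t−Δx̄)² = 1354.9000
r_1(Δx) = -672.7100 / 1354.9000 = -0.497

-0.497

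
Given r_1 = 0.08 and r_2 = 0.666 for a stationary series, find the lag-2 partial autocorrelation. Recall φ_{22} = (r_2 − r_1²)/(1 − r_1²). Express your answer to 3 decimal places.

φ_{22} = (r_2 − r_1²) / (1 − r_1²)
r_1² = (0.08)² = 0.0064
Numerator = 0.666 − 0.0064 = 0.6596; denominator = 1 − 0.0064 = 0.9936
φ_{22} = 0.6596 / 0.9936 = 0.664

0.664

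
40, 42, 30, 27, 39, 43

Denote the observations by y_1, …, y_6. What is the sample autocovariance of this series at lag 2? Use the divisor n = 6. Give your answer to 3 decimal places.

-24.648

Mean ȳ = (40 + 42 + 30 + 27 + 39 + 43)/6 = 36.8333
Deviations: 3.1667, 5.1667, -6.8333, -9.8333, 2.1667, 6.1667
Σ_{t=1}^{4}(y_t−ȳ)(y_{t+2}−ȳ) = -147.8889
γ_2 = -147.8889 / 6 = -24.648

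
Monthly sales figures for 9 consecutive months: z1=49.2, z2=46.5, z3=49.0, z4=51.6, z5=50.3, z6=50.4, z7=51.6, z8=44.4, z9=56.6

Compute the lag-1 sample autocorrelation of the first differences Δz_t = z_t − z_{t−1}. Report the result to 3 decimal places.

First differences Δz: -2.7, 2.5, 2.6, -1.3, 0.1, 1.2, -7.2, 12.2
Mean of differences = 0.9250
Numerator Σ(Δz_t−Δz̄)(Δz_{t+1}−Δz̄) = -99.0331
Denominator Σ(Δz_t−Δz̄)² = 217.2750
r_1(Δz) = -99.0331 / 217.2750 = -0.456

-0.456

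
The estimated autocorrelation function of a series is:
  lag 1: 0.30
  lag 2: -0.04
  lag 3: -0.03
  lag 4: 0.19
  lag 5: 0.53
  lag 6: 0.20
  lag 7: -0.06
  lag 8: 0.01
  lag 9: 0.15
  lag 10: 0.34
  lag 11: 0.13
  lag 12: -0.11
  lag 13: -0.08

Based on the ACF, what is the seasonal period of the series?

The largest autocorrelation is r_5 = 0.53, with a weaker echo at lag 10 (0.34); the remaining lags stay at or below 0.30.
The dominant spike at lag 5 indicates a seasonal period of 5.

5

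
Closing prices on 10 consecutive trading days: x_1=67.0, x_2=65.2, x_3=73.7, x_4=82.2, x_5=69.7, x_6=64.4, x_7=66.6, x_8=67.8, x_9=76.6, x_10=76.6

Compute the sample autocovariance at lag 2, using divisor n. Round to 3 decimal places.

Mean x̄ = (67.0 + 65.2 + 73.7 + 82.2 + 69.7 + 64.4 + 66.6 + 67.8 + 76.6 + 76.6)/10 = 70.9800
Σ_{t=1}^{8}(x_t−x̄)(x_{t+2}−x̄) = -168.9428
γ_2 = -168.9428 / 10 = -16.894

-16.894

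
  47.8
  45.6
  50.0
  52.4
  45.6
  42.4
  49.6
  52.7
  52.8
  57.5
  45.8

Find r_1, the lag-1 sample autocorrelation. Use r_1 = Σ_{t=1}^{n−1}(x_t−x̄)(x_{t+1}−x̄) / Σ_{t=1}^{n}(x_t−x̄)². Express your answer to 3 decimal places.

Mean x̄ = (47.8 + 45.6 + 50.0 + 52.4 + 45.6 + 42.4 + 49.6 + 52.7 + 52.8 + 57.5 + 45.8)/11 = 49.2909
Numerator Σ_{t=1}^{10}(x_t−x̄)(x_{t+1}−x̄) = 30.0845
Denominator Σ(x_t−x̄)² = 190.7291
r_1 = 30.0845 / 190.7291 = 0.158

0.158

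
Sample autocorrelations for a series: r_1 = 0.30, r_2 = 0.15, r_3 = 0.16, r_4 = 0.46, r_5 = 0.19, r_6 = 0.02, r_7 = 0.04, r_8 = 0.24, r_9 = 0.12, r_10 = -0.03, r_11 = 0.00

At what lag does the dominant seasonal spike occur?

4

The largest autocorrelation is r_4 = 0.46; the remaining lags stay at or below 0.30. The elevated value at lag 1 (0.30), dropping to 0.15 at lag 2, reflects decaying short-term dependence rather than seasonality.
The dominant spike at lag 4 indicates a seasonal period of 4.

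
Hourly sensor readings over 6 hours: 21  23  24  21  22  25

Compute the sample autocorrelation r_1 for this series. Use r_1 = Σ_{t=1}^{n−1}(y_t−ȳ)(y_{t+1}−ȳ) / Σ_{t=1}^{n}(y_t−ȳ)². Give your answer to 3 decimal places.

-0.208

Mean ȳ = (21 + 23 + 24 + 21 + 22 + 25)/6 = 22.6667
Deviations from mean: -1.6667, 0.3333, 1.3333, -1.6667, -0.6667, 2.3333
Σ(y_t−ȳ)(y_{t+1}−ȳ) = (-0.5556) + (0.4444) + (-2.2222) + (1.1111) + (-1.5556) = -2.7778
Denominator Σ(y_t−ȳ)² = 13.3333
r_1 = -2.7778 / 13.3333 = -0.208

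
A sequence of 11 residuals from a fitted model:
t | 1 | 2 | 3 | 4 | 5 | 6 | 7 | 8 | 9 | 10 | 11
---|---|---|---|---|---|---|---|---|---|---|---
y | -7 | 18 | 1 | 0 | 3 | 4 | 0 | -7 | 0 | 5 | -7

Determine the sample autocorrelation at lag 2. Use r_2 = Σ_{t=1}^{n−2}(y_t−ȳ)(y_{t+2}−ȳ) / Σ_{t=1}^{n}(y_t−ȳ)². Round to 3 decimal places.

-0.136

Mean ȳ = (-7 + 18 + 1 + 0 + 3 + 4 + 0 − 7 + 0 + 5 − 7)/11 = 0.9091
Numerator Σ_{t=1}^{9}(y_t−ȳ)(y_{t+2}−ȳ) = -69.5620
Denominator Σ(y_t−ȳ)² = 512.9091
r_2 = -69.5620 / 512.9091 = -0.136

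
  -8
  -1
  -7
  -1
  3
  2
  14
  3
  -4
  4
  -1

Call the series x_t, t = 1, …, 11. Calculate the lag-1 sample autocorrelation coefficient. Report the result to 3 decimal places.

Mean x̄ = (-8 − 1 − 7 − 1 + 3 + 2 + 14 + 3 − 4 + 4 − 1)/11 = 0.3636
Numerator Σ_{t=1}^{10}(x_t−x̄)(x_{t+1}−x̄) = 58.1405
Denominator Σ(x_t−x̄)² = 364.5455
r_1 = 58.1405 / 364.5455 = 0.159

0.159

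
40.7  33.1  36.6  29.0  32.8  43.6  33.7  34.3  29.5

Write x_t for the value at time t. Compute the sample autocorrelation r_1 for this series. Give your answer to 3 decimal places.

Mean x̄ = (40.7 + 33.1 + 36.6 + 29.0 + 32.8 + 43.6 + 33.7 + 34.3 + 29.5)/9 = 34.8111
Numerator Σ_{t=1}^{8}(x_t−x̄)(x_{t+1}−x̄) = -36.0046
Denominator Σ(x_t−x̄)² = 185.5689
r_1 = -36.0046 / 185.5689 = -0.194

-0.194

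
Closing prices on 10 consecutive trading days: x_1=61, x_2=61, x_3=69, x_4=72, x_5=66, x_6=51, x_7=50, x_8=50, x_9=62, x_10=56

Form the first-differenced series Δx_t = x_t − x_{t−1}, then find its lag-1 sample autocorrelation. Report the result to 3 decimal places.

0.077

First differences Δx: 0, 8, 3, -6, -15, -1, 0, 12, -6
Mean of differences = -0.5556
Numerator Σ(Δx_t−Δx̄)(Δx_{t+1}−Δx̄) = 39.2469
Denominator Σ(Δx_t−Δx̄)² = 512.2222
r_1(Δx) = 39.2469 / 512.2222 = 0.077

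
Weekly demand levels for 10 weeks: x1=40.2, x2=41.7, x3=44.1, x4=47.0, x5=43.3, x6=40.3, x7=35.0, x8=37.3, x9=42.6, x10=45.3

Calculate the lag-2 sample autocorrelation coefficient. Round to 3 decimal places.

-0.284

Mean x̄ = (40.2 + 41.7 + 44.1 + 47.0 + 43.3 + 40.3 + 35.0 + 37.3 + 42.6 + 45.3)/10 = 41.6800
Numerator Σ_{t=1}^{8}(x_t−x̄)(x_{t+2}−x̄) = -33.6748
Denominator Σ(x_t−x̄)² = 118.6360
r_2 = -33.6748 / 118.6360 = -0.284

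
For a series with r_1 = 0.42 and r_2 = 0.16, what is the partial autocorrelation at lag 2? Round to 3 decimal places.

φ_{22} = (r_2 − r_1²) / (1 − r_1²)
r_1² = (0.42)² = 0.1764
Numerator = 0.16 − 0.1764 = -0.0164; denominator = 1 − 0.1764 = 0.8236
φ_{22} = -0.0164 / 0.8236 = -0.020

-0.020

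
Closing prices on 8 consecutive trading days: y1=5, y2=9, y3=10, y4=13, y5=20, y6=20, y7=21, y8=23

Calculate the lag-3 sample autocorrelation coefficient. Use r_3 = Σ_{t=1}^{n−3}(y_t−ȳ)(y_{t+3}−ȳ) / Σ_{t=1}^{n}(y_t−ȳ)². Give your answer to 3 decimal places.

Mean ȳ = (5 + 9 + 10 + 13 + 20 + 20 + 21 + 23)/8 = 15.1250
Deviations from mean: -10.1250, -6.1250, -5.1250, -2.1250, 4.8750, 4.8750, 5.8750, 7.8750
Σ(y_t−ȳ)(y_{t+3}−ȳ) = (21.5156) + (-29.8594) + (-24.9844) + (-12.4844) + (38.3906) = -7.4219
Denominator Σ(y_t−ȳ)² = 314.8750
r_3 = -7.4219 / 314.8750 = -0.024

-0.024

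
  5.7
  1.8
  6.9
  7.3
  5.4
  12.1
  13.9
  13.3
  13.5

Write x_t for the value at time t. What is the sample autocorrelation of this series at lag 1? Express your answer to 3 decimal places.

0.597

Mean x̄ = (5.7 + 1.8 + 6.9 + 7.3 + 5.4 + 12.1 + 13.9 + 13.3 + 13.5)/9 = 8.8778
Numerator Σ_{t=1}^{8}(x_t−x̄)(x_{t+1}−x̄) = 92.7240
Denominator Σ(x_t−x̄)² = 155.2156
r_1 = 92.7240 / 155.2156 = 0.597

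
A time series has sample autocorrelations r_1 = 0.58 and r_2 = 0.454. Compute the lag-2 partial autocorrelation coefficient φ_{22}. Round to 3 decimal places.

0.177

φ_{22} = (r_2 − r_1²) / (1 − r_1²)
r_1² = (0.58)² = 0.3364
Numerator = 0.454 − 0.3364 = 0.1176; denominator = 1 − 0.3364 = 0.6636
φ_{22} = 0.1176 / 0.6636 = 0.177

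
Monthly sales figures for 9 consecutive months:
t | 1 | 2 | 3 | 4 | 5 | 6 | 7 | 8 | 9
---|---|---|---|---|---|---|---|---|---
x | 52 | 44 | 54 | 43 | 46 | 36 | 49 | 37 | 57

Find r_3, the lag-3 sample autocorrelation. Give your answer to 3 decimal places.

Mean x̄ = (52 + 44 + 54 + 43 + 46 + 36 + 49 + 37 + 57)/9 = 46.4444
Numerator Σ_{t=1}^{6}(x_t−x̄)(x_{t+3}−x̄) = -211.8148
Denominator Σ(x_t−x̄)² = 422.2222
r_3 = -211.8148 / 422.2222 = -0.502

-0.502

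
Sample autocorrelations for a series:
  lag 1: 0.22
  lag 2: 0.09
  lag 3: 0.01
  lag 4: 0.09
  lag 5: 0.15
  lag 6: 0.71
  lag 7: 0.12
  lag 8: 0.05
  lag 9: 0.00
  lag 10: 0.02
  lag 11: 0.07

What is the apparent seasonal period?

6

The largest autocorrelation is r_6 = 0.71; the remaining lags stay at or below 0.22. The elevated value at lag 1 (0.22), dropping to 0.09 at lag 2, reflects decaying short-term dependence rather than seasonality.
The dominant spike at lag 6 indicates a seasonal period of 6.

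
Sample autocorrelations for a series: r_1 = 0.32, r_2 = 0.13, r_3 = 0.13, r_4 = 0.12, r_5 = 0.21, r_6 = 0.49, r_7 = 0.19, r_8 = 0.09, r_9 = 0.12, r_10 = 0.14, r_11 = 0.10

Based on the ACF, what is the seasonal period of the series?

The largest autocorrelation is r_6 = 0.49; the remaining lags stay at or below 0.32. The elevated value at lag 1 (0.32), dropping to 0.13 at lag 2, reflects decaying short-term dependence rather than seasonality.
The dominant spike at lag 6 indicates a seasonal period of 6.

6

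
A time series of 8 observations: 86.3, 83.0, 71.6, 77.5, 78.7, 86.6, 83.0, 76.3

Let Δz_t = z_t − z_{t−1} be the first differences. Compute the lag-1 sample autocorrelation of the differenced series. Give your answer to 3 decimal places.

First differences Δz: -3.3, -11.4, 5.9, 1.2, 7.9, -3.6, -6.7
Mean of differences = -1.4286
Numerator Σ(Δz_t−Δz̄)(Δz_{t+1}−Δz̄) = -19.4408
Denominator Σ(Δz_t−Δz̄)² = 283.0743
r_1(Δz) = -19.4408 / 283.0743 = -0.069

-0.069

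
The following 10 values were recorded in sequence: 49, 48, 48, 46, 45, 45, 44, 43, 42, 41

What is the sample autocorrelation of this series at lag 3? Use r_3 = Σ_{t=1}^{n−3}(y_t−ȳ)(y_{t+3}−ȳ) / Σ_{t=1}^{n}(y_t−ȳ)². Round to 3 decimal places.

Mean ȳ = (49 + 48 + 48 + 46 + 45 + 45 + 44 + 43 + 42 + 41)/10 = 45.1000
Σ(y_t−ȳ)(y_{t+3}−ȳ) = (3.5100) + (-0.2900) + (-0.2900) + (-0.9900) + (0.2100) + (0.3100) + (4.5100) = 6.9700
Denominator Σ(y_t−ȳ)² = 64.9000
r_3 = 6.9700 / 64.9000 = 0.107

0.107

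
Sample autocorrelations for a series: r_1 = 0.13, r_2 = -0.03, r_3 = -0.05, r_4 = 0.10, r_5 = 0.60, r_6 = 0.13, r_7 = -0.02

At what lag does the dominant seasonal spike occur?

5

The largest autocorrelation is r_5 = 0.60; the remaining lags stay at or below 0.13.
The dominant spike at lag 5 indicates a seasonal period of 5.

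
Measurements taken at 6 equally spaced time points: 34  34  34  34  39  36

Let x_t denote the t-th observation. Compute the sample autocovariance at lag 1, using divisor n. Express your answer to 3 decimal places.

0.468

Mean x̄ = (34 + 34 + 34 + 34 + 39 + 36)/6 = 35.1667
Σ_{t=1}^{5}(x_t−x̄)(x_{t+1}−x̄) = 2.8056
γ_1 = 2.8056 / 6 = 0.468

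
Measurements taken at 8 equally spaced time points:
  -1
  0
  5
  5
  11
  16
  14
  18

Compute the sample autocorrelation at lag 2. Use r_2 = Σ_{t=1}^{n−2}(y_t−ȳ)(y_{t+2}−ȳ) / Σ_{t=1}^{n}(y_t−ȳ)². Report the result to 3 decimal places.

Mean ȳ = (-1 + 0 + 5 + 5 + 11 + 16 + 14 + 18)/8 = 8.5000
Deviations from mean: -9.5000, -8.5000, -3.5000, -3.5000, 2.5000, 7.5000, 5.5000, 9.5000
Σ(y_t−ȳ)(y_{t+2}−ȳ) = (33.2500) + (29.7500) + (-8.7500) + (-26.2500) + (13.7500) + (71.2500) = 113.0000
Denominator Σ(y_t−ȳ)² = 370.0000
r_2 = 113.0000 / 370.0000 = 0.305

0.305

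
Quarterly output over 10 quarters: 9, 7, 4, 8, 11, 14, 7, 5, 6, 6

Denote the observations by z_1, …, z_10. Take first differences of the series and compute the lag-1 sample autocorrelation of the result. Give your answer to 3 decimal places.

First differences Δz: -2, -3, 4, 3, 3, -7, -2, 1, 0
Mean of differences = -0.3333
Numerator Σ(Δz_t−Δz̄)(Δz_{t+1}−Δz̄) = 5.5556
Denominator Σ(Δz_t−Δz̄)² = 100.0000
r_1(Δz) = 5.5556 / 100.0000 = 0.056

0.056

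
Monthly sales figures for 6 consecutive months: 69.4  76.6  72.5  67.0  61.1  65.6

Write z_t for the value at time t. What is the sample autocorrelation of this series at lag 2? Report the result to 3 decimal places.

Mean z̄ = (69.4 + 76.6 + 72.5 + 67.0 + 61.1 + 65.6)/6 = 68.7000
Deviations from mean: 0.7000, 7.9000, 3.8000, -1.7000, -7.6000, -3.1000
Numerator Σ_{t=1}^{4}(z_t−z̄)(z_{t+2}−z̄) = -34.3800
Denominator Σ(z_t−z̄)² = 147.6000
r_2 = -34.3800 / 147.6000 = -0.233

-0.233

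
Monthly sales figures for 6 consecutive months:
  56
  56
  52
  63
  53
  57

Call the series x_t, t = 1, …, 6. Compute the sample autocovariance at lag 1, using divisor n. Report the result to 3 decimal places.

-8.671

Mean x̄ = (56 + 56 + 52 + 63 + 53 + 57)/6 = 56.1667
Deviations: -0.1667, -0.1667, -4.1667, 6.8333, -3.1667, 0.8333
Σ_{t=1}^{5}(x_t−x̄)(x_{t+1}−x̄) = -52.0278
γ_1 = -52.0278 / 6 = -8.671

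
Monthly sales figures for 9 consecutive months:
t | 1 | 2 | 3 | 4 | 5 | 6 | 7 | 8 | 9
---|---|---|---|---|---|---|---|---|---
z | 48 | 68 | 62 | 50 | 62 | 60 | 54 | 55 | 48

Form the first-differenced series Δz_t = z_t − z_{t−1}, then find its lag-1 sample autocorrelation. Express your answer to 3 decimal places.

First differences Δz: 20, -6, -12, 12, -2, -6, 1, -7
Mean of differences = 0.0000
Numerator Σ(Δz_t−Δz̄)(Δz_{t+1}−Δz̄) = -217.0000
Denominator Σ(Δz_t−Δz̄)² = 814.0000
r_1(Δz) = -217.0000 / 814.0000 = -0.267

-0.267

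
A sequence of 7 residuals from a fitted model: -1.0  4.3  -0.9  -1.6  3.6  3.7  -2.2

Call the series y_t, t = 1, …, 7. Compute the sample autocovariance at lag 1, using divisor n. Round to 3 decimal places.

Mean ȳ = (-1.0 + 4.3 − 0.9 − 1.6 + 3.6 + 3.7 − 2.2)/7 = 0.8429
Deviations: -1.8429, 3.4571, -1.7429, -2.4429, 2.7571, 2.8571, -3.0429
Σ_{t=1}^{6}(y_t−ȳ)(y_{t+1}−ȳ) = -15.6904
γ_1 = -15.6904 / 7 = -2.241

-2.241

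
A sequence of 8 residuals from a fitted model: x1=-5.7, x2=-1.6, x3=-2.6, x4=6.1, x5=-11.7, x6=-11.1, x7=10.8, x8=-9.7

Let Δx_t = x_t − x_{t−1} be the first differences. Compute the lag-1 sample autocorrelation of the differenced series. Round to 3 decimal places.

First differences Δx: 4.1, -1.0, 8.7, -17.8, 0.6, 21.9, -20.5
Mean of differences = -0.5714
Numerator Σ(Δx_t−Δx̄)(Δx_{t+1}−Δx̄) = -607.3908
Denominator Σ(Δx_t−Δx̄)² = 1308.2743
r_1(Δx) = -607.3908 / 1308.2743 = -0.464

-0.464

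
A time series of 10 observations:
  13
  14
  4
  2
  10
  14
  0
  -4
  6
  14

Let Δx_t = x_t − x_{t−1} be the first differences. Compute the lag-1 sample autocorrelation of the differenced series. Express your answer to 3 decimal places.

First differences Δx: 1, -10, -2, 8, 4, -14, -4, 10, 8
Mean of differences = 0.1111
Numerator Σ(Δx_t−Δx̄)(Δx_{t+1}−Δx̄) = 66.8765
Denominator Σ(Δx_t−Δx̄)² = 560.8889
r_1(Δx) = 66.8765 / 560.8889 = 0.119

0.119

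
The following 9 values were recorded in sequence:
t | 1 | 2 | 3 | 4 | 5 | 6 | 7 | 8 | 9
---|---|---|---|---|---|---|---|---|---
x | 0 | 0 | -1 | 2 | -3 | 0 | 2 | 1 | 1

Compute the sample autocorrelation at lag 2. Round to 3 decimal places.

Mean x̄ = (0 + 0 − 1 + 2 − 3 + 0 + 2 + 1 + 1)/9 = 0.2222
Σ(x_t−x̄)(x_{t+2}−x̄) = (0.2716) + (-0.3951) + (3.9383) + (-0.3951) + (-5.7284) + (-0.1728) + (1.3827) = -1.0988
Denominator Σ(x_t−x̄)² = 19.5556
r_2 = -1.0988 / 19.5556 = -0.056

-0.056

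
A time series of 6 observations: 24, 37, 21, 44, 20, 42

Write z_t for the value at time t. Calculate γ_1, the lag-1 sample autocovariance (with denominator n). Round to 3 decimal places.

-82.574

Mean z̄ = (24 + 37 + 21 + 44 + 20 + 42)/6 = 31.3333
Deviations: -7.3333, 5.6667, -10.3333, 12.6667, -11.3333, 10.6667
Σ_{t=1}^{5}(z_t−z̄)(z_{t+1}−z̄) = -495.4444
γ_1 = -495.4444 / 6 = -82.574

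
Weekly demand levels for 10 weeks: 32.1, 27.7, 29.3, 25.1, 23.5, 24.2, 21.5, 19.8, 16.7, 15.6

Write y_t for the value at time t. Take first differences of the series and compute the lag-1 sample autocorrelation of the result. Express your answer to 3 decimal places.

First differences Δy: -4.4, 1.6, -4.2, -1.6, 0.7, -2.7, -1.7, -3.1, -1.1
Mean of differences = -1.8333
Numerator Σ(Δy_t−Δȳ)(Δy_{t+1}−Δȳ) = -20.3078
Denominator Σ(Δy_t−Δȳ)² = 33.3600
r_1(Δy) = -20.3078 / 33.3600 = -0.609

-0.609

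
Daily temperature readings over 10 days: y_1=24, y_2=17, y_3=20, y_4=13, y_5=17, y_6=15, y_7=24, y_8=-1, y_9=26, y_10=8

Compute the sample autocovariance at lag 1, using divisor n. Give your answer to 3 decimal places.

-39.899

Mean ȳ = (24 + 17 + 20 + 13 + 17 + 15 + 24 − 1 + 26 + 8)/10 = 16.3000
Σ_{t=1}^{9}(y_t−ȳ)(y_{t+1}−ȳ) = -398.9900
γ_1 = -398.9900 / 10 = -39.899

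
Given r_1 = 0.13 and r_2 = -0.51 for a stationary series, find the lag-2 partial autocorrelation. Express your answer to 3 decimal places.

-0.536

φ_{22} = (r_2 − r_1²) / (1 − r_1²)
r_1² = (0.13)² = 0.0169
Numerator = -0.51 − 0.0169 = -0.5269; denominator = 1 − 0.0169 = 0.9831
φ_{22} = -0.5269 / 0.9831 = -0.536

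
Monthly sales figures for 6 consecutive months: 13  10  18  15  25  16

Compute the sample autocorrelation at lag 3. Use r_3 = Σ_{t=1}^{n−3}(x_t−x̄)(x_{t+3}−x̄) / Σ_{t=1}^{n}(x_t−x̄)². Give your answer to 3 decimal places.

-0.390

Mean x̄ = (13 + 10 + 18 + 15 + 25 + 16)/6 = 16.1667
Deviations from mean: -3.1667, -6.1667, 1.8333, -1.1667, 8.8333, -0.1667
Σ(x_t−x̄)(x_{t+3}−x̄) = (3.6944) + (-54.4722) + (-0.3056) = -51.0833
Denominator Σ(x_t−x̄)² = 130.8333
r_3 = -51.0833 / 130.8333 = -0.390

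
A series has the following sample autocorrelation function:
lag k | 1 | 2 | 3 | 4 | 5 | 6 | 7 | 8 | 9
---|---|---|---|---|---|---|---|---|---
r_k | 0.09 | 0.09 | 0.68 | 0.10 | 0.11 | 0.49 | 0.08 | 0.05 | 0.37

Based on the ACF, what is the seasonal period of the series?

The largest autocorrelation is r_3 = 0.68, with weaker echoes at lags 6 (0.49) and 9 (0.37); the remaining lags stay at or below 0.11.
The dominant spike at lag 3 indicates a seasonal period of 3.

3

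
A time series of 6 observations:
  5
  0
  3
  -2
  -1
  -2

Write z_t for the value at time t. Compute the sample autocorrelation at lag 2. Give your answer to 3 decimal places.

0.361

Mean z̄ = (5 + 0 + 3 − 2 − 1 − 2)/6 = 0.5000
Deviations from mean: 4.5000, -0.5000, 2.5000, -2.5000, -1.5000, -2.5000
Σ(z_t−z̄)(z_{t+2}−z̄) = (11.2500) + (1.2500) + (-3.7500) + (6.2500) = 15.0000
Denominator Σ(z_t−z̄)² = 41.5000
r_2 = 15.0000 / 41.5000 = 0.361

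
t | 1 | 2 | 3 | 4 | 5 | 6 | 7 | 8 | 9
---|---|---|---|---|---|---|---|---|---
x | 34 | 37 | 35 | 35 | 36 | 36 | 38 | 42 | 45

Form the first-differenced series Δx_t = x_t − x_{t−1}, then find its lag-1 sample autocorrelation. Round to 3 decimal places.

First differences Δx: 3, -2, 0, 1, 0, 2, 4, 3
Mean of differences = 1.3750
Numerator Σ(Δx_t−Δx̄)(Δx_{t+1}−Δx̄) = 5.2344
Denominator Σ(Δx_t−Δx̄)² = 27.8750
r_1(Δx) = 5.2344 / 27.8750 = 0.188

0.188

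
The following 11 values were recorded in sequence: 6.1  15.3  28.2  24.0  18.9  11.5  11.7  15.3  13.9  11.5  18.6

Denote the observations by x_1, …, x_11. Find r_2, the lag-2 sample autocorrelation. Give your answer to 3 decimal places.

-0.329

Mean x̄ = (6.1 + 15.3 + 28.2 + 24.0 + 18.9 + 11.5 + 11.7 + 15.3 + 13.9 + 11.5 + 18.6)/11 = 15.9091
Numerator Σ_{t=1}^{9}(x_t−x̄)(x_{t+2}−x̄) = -128.5711
Denominator Σ(x_t−x̄)² = 390.3091
r_2 = -128.5711 / 390.3091 = -0.329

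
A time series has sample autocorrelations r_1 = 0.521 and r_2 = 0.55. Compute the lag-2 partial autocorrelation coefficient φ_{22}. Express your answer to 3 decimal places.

0.382

φ_{22} = (r_2 − r_1²) / (1 − r_1²)
r_1² = (0.521)² = 0.271441
Numerator = 0.55 − 0.2714 = 0.2786; denominator = 1 − 0.2714 = 0.7286
φ_{22} = 0.2786 / 0.7286 = 0.382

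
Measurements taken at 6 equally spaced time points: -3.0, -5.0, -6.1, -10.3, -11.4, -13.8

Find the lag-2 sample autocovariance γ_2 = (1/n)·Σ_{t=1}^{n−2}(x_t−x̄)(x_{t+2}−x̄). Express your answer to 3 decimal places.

Mean x̄ = (-3.0 − 5.0 − 6.1 − 10.3 − 11.4 − 13.8)/6 = -8.2667
Deviations: 5.2667, 3.2667, 2.1667, -2.0333, -3.1333, -5.5333
Σ_{t=1}^{4}(x_t−x̄)(x_{t+2}−x̄) = 9.2311
γ_2 = 9.2311 / 6 = 1.539

1.539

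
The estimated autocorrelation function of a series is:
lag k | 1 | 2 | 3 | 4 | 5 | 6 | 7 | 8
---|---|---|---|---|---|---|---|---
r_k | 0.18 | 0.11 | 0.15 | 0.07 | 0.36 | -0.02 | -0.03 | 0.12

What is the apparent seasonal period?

The largest autocorrelation is r_5 = 0.36; the remaining lags stay at or below 0.18.
The dominant spike at lag 5 indicates a seasonal period of 5.

5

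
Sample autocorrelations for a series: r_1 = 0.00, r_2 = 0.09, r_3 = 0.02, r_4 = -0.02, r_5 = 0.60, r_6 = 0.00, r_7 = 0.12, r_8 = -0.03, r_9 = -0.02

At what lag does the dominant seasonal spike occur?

5

The largest autocorrelation is r_5 = 0.60; the remaining lags stay at or below 0.12.
The dominant spike at lag 5 indicates a seasonal period of 5.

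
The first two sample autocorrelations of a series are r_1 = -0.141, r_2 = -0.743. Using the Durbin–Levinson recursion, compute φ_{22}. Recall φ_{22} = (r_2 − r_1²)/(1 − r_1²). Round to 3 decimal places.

φ_{22} = (r_2 − r_1²) / (1 − r_1²)
r_1² = (-0.141)² = 0.019881
Numerator = -0.743 − 0.0199 = -0.7629; denominator = 1 − 0.0199 = 0.9801
φ_{22} = -0.7629 / 0.9801 = -0.778

-0.778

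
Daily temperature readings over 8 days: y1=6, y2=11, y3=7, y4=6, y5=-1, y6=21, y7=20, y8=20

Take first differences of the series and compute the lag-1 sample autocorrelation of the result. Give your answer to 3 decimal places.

-0.378

First differences Δy: 5, -4, -1, -7, 22, -1, 0
Mean of differences = 2.0000
Numerator Σ(Δy_t−Δȳ)(Δy_{t+1}−Δȳ) = -207.0000
Denominator Σ(Δy_t−Δȳ)² = 548.0000
r_1(Δy) = -207.0000 / 548.0000 = -0.378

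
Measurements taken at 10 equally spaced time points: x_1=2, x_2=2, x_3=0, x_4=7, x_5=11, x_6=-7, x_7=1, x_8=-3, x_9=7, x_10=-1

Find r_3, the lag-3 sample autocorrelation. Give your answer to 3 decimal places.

-0.293

Mean x̄ = (2 + 2 + 0 + 7 + 11 − 7 + 1 − 3 + 7 − 1)/10 = 1.9000
Σ(x_t−x̄)(x_{t+3}−x̄) = (0.5100) + (0.9100) + (16.9100) + (-4.5900) + (-44.5900) + (-45.3900) + (2.6100) = -73.6300
Denominator Σ(x_t−x̄)² = 250.9000
r_3 = -73.6300 / 250.9000 = -0.293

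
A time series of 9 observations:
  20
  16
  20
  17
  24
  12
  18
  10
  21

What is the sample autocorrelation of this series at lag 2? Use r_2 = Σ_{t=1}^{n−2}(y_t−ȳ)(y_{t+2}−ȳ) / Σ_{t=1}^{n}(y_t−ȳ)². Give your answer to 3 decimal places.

0.461

Mean ȳ = (20 + 16 + 20 + 17 + 24 + 12 + 18 + 10 + 21)/9 = 17.5556
Σ(y_t−ȳ)(y_{t+2}−ȳ) = (5.9753) + (0.8642) + (15.7531) + (3.0864) + (2.8642) + (41.9753) + (1.5309) = 72.0494
Denominator Σ(y_t−ȳ)² = 156.2222
r_2 = 72.0494 / 156.2222 = 0.461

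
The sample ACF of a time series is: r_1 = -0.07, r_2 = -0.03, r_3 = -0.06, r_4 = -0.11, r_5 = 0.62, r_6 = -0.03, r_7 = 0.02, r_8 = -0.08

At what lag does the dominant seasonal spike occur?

5

The largest autocorrelation is r_5 = 0.62; the remaining lags stay at or below 0.02.
The dominant spike at lag 5 indicates a seasonal period of 5.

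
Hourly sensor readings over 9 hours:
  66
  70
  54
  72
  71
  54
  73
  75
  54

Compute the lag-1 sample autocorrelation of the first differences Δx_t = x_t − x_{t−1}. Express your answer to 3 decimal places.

First differences Δx: 4, -16, 18, -1, -17, 19, 2, -21
Mean of differences = -1.5000
Numerator Σ(Δx_t−Δx̄)(Δx_{t+1}−Δx̄) = -674.7500
Denominator Σ(Δx_t−Δx̄)² = 1674.0000
r_1(Δx) = -674.7500 / 1674.0000 = -0.403

-0.403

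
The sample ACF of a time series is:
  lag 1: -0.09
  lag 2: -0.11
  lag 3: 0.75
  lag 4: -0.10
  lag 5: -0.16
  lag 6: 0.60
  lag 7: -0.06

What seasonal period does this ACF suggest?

3

The largest autocorrelation is r_3 = 0.75, with a weaker echo at lag 6 (0.60); the remaining lags stay at or below -0.06.
The dominant spike at lag 3 indicates a seasonal period of 3.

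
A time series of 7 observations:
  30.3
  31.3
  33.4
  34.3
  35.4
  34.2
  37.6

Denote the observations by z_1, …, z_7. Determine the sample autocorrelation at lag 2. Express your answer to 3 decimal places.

Mean z̄ = (30.3 + 31.3 + 33.4 + 34.3 + 35.4 + 34.2 + 37.6)/7 = 33.7857
Deviations from mean: -3.4857, -2.4857, -0.3857, 0.5143, 1.6143, 0.4143, 3.8143
Σ(z_t−z̄)(z_{t+2}−z̄) = (1.3445) + (-1.2784) + (-0.6227) + (0.2131) + (6.1573) = 5.8139
Denominator Σ(z_t−z̄)² = 36.0686
r_2 = 5.8139 / 36.0686 = 0.161

0.161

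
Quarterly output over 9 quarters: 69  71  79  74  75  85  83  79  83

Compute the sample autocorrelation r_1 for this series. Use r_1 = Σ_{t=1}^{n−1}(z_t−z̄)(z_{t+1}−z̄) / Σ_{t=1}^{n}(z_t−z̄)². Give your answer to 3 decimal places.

Mean z̄ = (69 + 71 + 79 + 74 + 75 + 85 + 83 + 79 + 83)/9 = 77.5556
Numerator Σ_{t=1}^{8}(z_t−z̄)(z_{t+1}−z̄) = 87.8025
Denominator Σ(z_t−z̄)² = 254.2222
r_1 = 87.8025 / 254.2222 = 0.345

0.345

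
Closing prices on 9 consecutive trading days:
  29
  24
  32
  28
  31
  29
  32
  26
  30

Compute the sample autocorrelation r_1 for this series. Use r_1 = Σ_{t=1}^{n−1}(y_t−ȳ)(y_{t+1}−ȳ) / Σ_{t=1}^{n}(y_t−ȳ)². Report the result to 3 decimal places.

Mean ȳ = (29 + 24 + 32 + 28 + 31 + 29 + 32 + 26 + 30)/9 = 29.0000
Numerator Σ_{t=1}^{8}(y_t−ȳ)(y_{t+1}−ȳ) = -32.0000
Denominator Σ(y_t−ȳ)² = 58.0000
r_1 = -32.0000 / 58.0000 = -0.552

-0.552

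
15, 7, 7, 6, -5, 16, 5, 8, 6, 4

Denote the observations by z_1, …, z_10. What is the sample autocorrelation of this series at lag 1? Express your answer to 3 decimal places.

-0.376

Mean z̄ = (15 + 7 + 7 + 6 − 5 + 16 + 5 + 8 + 6 + 4)/10 = 6.9000
Numerator Σ_{t=1}^{9}(z_t−z̄)(z_{t+1}−z̄) = -114.6100
Denominator Σ(z_t−z̄)² = 304.9000
r_1 = -114.6100 / 304.9000 = -0.376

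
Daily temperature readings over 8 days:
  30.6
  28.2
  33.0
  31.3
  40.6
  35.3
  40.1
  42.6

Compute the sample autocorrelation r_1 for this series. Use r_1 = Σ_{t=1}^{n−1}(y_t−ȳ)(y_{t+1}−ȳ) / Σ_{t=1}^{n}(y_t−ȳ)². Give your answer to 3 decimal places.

Mean ȳ = (30.6 + 28.2 + 33.0 + 31.3 + 40.6 + 35.3 + 40.1 + 42.6)/8 = 35.2125
Deviations from mean: -4.6125, -7.0125, -2.2125, -3.9125, 5.3875, 0.0875, 4.8875, 7.3875
Σ(y_t−ȳ)(y_{t+1}−ȳ) = (32.3452) + (15.5152) + (8.6564) + (-21.0786) + (0.4714) + (0.4277) + (36.1064) = 72.4436
Denominator Σ(y_t−ȳ)² = 198.1488
r_1 = 72.4436 / 198.1488 = 0.366

0.366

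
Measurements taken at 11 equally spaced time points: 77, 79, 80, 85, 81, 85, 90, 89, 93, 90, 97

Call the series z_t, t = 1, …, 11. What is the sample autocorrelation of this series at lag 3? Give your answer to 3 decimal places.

Mean z̄ = (77 + 79 + 80 + 85 + 81 + 85 + 90 + 89 + 93 + 90 + 97)/11 = 86.0000
Numerator Σ_{t=1}^{8}(z_t−z̄)(z_{t+3}−z̄) = 73.0000
Denominator Σ(z_t−z̄)² = 404.0000
r_3 = 73.0000 / 404.0000 = 0.181

0.181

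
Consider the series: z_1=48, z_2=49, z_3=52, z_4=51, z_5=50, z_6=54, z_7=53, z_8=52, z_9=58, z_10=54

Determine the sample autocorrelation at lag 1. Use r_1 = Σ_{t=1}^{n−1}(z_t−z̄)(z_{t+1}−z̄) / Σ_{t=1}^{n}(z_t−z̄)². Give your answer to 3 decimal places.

Mean z̄ = (48 + 49 + 52 + 51 + 50 + 54 + 53 + 52 + 58 + 54)/10 = 52.1000
Numerator Σ_{t=1}^{9}(z_t−z̄)(z_{t+1}−z̄) = 23.6900
Denominator Σ(z_t−z̄)² = 74.9000
r_1 = 23.6900 / 74.9000 = 0.316

0.316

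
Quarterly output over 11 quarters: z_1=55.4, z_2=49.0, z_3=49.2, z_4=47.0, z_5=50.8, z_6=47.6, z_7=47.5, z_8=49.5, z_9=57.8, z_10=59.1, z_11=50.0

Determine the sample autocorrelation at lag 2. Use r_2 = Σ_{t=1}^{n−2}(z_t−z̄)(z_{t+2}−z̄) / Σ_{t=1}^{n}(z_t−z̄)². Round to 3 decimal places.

-0.120

Mean z̄ = (55.4 + 49.0 + 49.2 + 47.0 + 50.8 + 47.6 + 47.5 + 49.5 + 57.8 + 59.1 + 50.0)/11 = 51.1727
Numerator Σ_{t=1}^{9}(z_t−z̄)(z_{t+2}−z̄) = -21.6569
Denominator Σ(z_t−z̄)² = 181.2218
r_2 = -21.6569 / 181.2218 = -0.120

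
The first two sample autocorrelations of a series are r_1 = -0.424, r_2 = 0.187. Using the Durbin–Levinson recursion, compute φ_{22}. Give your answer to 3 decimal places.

0.009

φ_{22} = (r_2 − r_1²) / (1 − r_1²)
r_1² = (-0.424)² = 0.179776
Numerator = 0.187 − 0.1798 = 0.0072; denominator = 1 − 0.1798 = 0.8202
φ_{22} = 0.0072 / 0.8202 = 0.009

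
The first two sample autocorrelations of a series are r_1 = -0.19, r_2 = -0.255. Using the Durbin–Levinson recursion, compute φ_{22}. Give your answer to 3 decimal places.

-0.302

φ_{22} = (r_2 − r_1²) / (1 − r_1²)
r_1² = (-0.19)² = 0.0361
Numerator = -0.255 − 0.0361 = -0.2911; denominator = 1 − 0.0361 = 0.9639
φ_{22} = -0.2911 / 0.9639 = -0.302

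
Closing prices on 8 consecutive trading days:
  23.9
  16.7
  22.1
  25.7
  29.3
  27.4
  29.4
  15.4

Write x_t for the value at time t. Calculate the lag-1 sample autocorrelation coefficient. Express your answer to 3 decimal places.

Mean x̄ = (23.9 + 16.7 + 22.1 + 25.7 + 29.3 + 27.4 + 29.4 + 15.4)/8 = 23.7375
Deviations from mean: 0.1625, -7.0375, -1.6375, 1.9625, 5.5625, 3.6625, 5.6625, -8.3375
Σ(x_t−x̄)(x_{t+1}−x̄) = (-1.1436) + (11.5239) + (-3.2136) + (10.9164) + (20.3727) + (20.7389) + (-47.2111) = 11.9836
Denominator Σ(x_t−x̄)² = 202.0188
r_1 = 11.9836 / 202.0188 = 0.059

0.059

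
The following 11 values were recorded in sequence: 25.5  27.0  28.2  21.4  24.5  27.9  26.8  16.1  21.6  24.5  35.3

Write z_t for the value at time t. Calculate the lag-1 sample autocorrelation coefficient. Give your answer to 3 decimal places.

Mean z̄ = (25.5 + 27.0 + 28.2 + 21.4 + 24.5 + 27.9 + 26.8 + 16.1 + 21.6 + 24.5 + 35.3)/11 = 25.3455
Numerator Σ_{t=1}^{10}(z_t−z̄)(z_{t+1}−z̄) = 14.5388
Denominator Σ(z_t−z̄)² = 235.1473
r_1 = 14.5388 / 235.1473 = 0.062

0.062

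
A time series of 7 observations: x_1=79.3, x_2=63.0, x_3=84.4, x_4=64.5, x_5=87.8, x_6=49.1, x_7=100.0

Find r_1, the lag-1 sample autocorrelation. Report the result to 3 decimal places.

Mean x̄ = (79.3 + 63.0 + 84.4 + 64.5 + 87.8 + 49.1 + 100.0)/7 = 75.4429
Deviations from mean: 3.8571, -12.4429, 8.9571, -10.9429, 12.3571, -26.3429, 24.5571
Numerator Σ_{t=1}^{6}(x_t−x̄)(x_{t+1}−x̄) = -1365.1133
Denominator Σ(x_t−x̄)² = 1819.3771
r_1 = -1365.1133 / 1819.3771 = -0.750

-0.750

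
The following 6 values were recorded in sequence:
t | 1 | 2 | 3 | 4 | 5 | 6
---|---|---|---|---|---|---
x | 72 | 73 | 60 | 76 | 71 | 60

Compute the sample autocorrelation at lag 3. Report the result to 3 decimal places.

0.458

Mean x̄ = (72 + 73 + 60 + 76 + 71 + 60)/6 = 68.6667
Deviations from mean: 3.3333, 4.3333, -8.6667, 7.3333, 2.3333, -8.6667
Numerator Σ_{t=1}^{3}(x_t−x̄)(x_{t+3}−x̄) = 109.6667
Denominator Σ(x_t−x̄)² = 239.3333
r_3 = 109.6667 / 239.3333 = 0.458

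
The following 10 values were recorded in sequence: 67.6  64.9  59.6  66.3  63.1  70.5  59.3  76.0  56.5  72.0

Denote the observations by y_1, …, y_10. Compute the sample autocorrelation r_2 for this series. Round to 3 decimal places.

0.573

Mean ȳ = (67.6 + 64.9 + 59.6 + 66.3 + 63.1 + 70.5 + 59.3 + 76.0 + 56.5 + 72.0)/10 = 65.5800
Numerator Σ_{t=1}^{8}(y_t−ȳ)(y_{t+2}−ȳ) = 196.5632
Denominator Σ(y_t−ȳ)² = 342.8560
r_2 = 196.5632 / 342.8560 = 0.573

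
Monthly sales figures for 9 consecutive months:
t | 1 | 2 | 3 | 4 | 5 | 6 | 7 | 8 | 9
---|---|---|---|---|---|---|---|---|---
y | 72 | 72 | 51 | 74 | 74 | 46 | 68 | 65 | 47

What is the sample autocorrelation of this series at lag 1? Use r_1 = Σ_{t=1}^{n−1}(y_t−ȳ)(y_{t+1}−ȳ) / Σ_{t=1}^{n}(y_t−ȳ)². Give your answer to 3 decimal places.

Mean ȳ = (72 + 72 + 51 + 74 + 74 + 46 + 68 + 65 + 47)/9 = 63.2222
Numerator Σ_{t=1}^{8}(y_t−ȳ)(y_{t+1}−ȳ) = -334.0494
Denominator Σ(y_t−ȳ)² = 1121.5556
r_1 = -334.0494 / 1121.5556 = -0.298

-0.298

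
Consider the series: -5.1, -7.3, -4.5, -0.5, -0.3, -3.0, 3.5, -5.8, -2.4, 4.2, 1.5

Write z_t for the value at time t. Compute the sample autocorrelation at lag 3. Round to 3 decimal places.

0.075

Mean z̄ = (-5.1 − 7.3 − 4.5 − 0.5 − 0.3 − 3.0 + 3.5 − 5.8 − 2.4 + 4.2 + 1.5)/11 = -1.7909
Numerator Σ_{t=1}^{8}(z_t−z̄)(z_{t+3}−z̄) = 10.8834
Denominator Σ(z_t−z̄)² = 145.1491
r_3 = 10.8834 / 145.1491 = 0.075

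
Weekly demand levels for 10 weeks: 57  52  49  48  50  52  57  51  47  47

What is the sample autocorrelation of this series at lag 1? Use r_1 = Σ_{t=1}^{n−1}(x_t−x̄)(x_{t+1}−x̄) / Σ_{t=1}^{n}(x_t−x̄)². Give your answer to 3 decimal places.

Mean x̄ = (57 + 52 + 49 + 48 + 50 + 52 + 57 + 51 + 47 + 47)/10 = 51.0000
Numerator Σ_{t=1}^{9}(x_t−x̄)(x_{t+1}−x̄) = 34.0000
Denominator Σ(x_t−x̄)² = 120.0000
r_1 = 34.0000 / 120.0000 = 0.283

0.283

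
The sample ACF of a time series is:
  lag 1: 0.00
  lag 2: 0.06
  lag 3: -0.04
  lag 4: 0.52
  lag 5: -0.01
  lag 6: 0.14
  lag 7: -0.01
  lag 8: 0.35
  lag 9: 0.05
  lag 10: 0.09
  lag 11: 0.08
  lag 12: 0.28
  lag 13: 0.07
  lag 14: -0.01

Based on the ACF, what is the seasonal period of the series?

The largest autocorrelation is r_4 = 0.52, with weaker echoes at lags 8 (0.35) and 12 (0.28); the remaining lags stay at or below 0.14.
The dominant spike at lag 4 indicates a seasonal period of 4.

4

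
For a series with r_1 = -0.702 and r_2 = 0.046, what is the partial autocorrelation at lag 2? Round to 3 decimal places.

-0.881

φ_{22} = (r_2 − r_1²) / (1 − r_1²)
r_1² = (-0.702)² = 0.492804
Numerator = 0.046 − 0.4928 = -0.4468; denominator = 1 − 0.4928 = 0.5072
φ_{22} = -0.4468 / 0.5072 = -0.881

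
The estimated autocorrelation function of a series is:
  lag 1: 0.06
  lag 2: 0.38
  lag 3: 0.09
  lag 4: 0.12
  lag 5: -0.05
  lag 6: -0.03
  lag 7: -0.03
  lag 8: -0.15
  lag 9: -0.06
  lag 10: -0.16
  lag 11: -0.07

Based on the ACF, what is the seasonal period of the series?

The largest autocorrelation is r_2 = 0.38; the remaining lags stay at or below 0.12.
The dominant spike at lag 2 indicates a seasonal period of 2.

2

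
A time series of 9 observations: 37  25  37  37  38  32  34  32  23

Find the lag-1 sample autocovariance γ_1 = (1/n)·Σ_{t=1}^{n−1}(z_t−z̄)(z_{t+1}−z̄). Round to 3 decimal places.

-2.684

Mean z̄ = (37 + 25 + 37 + 37 + 38 + 32 + 34 + 32 + 23)/9 = 32.7778
Σ_{t=1}^{8}(z_t−z̄)(z_{t+1}−z̄) = -24.1605
γ_1 = -24.1605 / 9 = -2.684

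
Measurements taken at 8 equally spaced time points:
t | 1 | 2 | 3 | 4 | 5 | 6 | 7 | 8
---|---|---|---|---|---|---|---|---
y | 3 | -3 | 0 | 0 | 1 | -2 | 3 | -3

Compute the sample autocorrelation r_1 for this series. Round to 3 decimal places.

-0.640

Mean ȳ = (3 − 3 + 0 + 0 + 1 − 2 + 3 − 3)/8 = -0.1250
Σ(y_t−ȳ)(y_{t+1}−ȳ) = (-8.9844) + (-0.3594) + (0.0156) + (0.1406) + (-2.1094) + (-5.8594) + (-8.9844) = -26.1406
Denominator Σ(y_t−ȳ)² = 40.8750
r_1 = -26.1406 / 40.8750 = -0.640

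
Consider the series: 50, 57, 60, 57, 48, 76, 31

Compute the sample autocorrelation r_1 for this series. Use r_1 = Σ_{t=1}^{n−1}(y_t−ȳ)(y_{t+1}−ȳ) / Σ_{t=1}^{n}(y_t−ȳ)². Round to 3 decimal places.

-0.568

Mean ȳ = (50 + 57 + 60 + 57 + 48 + 76 + 31)/7 = 54.1429
Deviations from mean: -4.1429, 2.8571, 5.8571, 2.8571, -6.1429, 21.8571, -23.1429
Numerator Σ_{t=1}^{6}(y_t−ȳ)(y_{t+1}−ȳ) = -636.0204
Denominator Σ(y_t−ȳ)² = 1118.8571
r_1 = -636.0204 / 1118.8571 = -0.568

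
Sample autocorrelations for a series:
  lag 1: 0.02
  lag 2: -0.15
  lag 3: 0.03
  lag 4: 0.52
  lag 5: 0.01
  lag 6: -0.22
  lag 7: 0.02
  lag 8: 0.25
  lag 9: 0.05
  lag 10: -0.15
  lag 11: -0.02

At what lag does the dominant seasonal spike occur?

4

The largest autocorrelation is r_4 = 0.52, with a weaker echo at lag 8 (0.25); the remaining lags stay at or below 0.05.
The dominant spike at lag 4 indicates a seasonal period of 4.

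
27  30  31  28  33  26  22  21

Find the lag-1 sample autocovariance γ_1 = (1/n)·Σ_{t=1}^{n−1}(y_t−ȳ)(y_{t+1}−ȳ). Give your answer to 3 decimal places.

Mean ȳ = (27 + 30 + 31 + 28 + 33 + 26 + 22 + 21)/8 = 27.2500
Deviations: -0.2500, 2.7500, 3.7500, 0.7500, 5.7500, -1.2500, -5.2500, -6.2500
Σ_{t=1}^{7}(y_t−ȳ)(y_{t+1}−ȳ) = 48.9375
γ_1 = 48.9375 / 8 = 6.117

6.117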